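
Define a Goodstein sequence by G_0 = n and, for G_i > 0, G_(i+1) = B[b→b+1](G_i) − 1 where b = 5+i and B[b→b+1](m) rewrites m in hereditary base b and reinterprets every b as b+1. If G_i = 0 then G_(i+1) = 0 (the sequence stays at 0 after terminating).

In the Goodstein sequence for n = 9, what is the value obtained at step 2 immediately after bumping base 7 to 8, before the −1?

10

base 5: 9 = 5 + 4; at 6: 6 + 4 = 10; next = 9
base 6: 9 = 6 + 3; at 7: 7 + 3 = 10; next = 9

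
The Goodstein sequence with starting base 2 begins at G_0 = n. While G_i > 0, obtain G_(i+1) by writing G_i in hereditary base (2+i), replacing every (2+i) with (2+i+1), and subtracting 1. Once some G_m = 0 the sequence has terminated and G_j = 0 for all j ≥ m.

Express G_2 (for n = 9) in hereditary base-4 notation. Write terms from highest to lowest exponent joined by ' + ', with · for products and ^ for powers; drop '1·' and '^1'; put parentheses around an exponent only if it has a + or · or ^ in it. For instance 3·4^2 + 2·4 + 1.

i=0: 9 = 2^(2 + 1) + 1 (b=2); 2→3: 3^(3 + 1) + 1 = 82; 82−1 = 81
i=1: 81 = 3^(3 + 1) (b=3); 3→4: 4^(4 + 1) = 1024; 1024−1 = 1023
i=2: 1023 = 3·4^4 + 3·4^3 + 3·4^2 + 3·4 + 3 (b=4); 4→5: 3·5^5 + 3·5^3 + 3·5^2 + 3·5 + 3 = 9843; 9843−1 = 9842

3·4^4 + 3·4^3 + 3·4^2 + 3·4 + 3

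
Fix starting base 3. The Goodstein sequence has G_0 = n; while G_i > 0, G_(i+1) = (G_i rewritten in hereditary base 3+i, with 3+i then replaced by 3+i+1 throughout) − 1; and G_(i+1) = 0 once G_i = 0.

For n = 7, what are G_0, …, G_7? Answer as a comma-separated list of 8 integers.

base 3: 7 = 2·3 + 1; at 4: 2·4 + 1 = 9; next = 8
base 4: 8 = 2·4; at 5: 2·5 = 10; next = 9
base 5: 9 = 5 + 4; at 6: 6 + 4 = 10; next = 9
base 6: 9 = 6 + 3; at 7: 7 + 3 = 10; next = 9
base 7: 9 = 7 + 2; at 8: 8 + 2 = 10; next = 9
base 8: 9 = 8 + 1; at 9: 9 + 1 = 10; next = 9
base 9: 9 = 9; at 10: 10 = 10; next = 9

7, 8, 9, 9, 9, 9, 9, 9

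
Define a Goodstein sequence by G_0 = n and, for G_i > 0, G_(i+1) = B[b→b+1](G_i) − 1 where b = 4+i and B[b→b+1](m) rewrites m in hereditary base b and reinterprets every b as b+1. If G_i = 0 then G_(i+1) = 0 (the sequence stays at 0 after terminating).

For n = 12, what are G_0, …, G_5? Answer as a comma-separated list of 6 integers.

12, 14, 15, 16, 17, 18

12 —HB4→ 3·4 —bump→ 3·5 = 15 —(−1)→ 14
14 —HB5→ 2·5 + 4 —bump→ 2·6 + 4 = 16 —(−1)→ 15
15 —HB6→ 2·6 + 3 —bump→ 2·7 + 3 = 17 —(−1)→ 16
16 —HB7→ 2·7 + 2 —bump→ 2·8 + 2 = 18 —(−1)→ 17
17 —HB8→ 2·8 + 1 —bump→ 2·9 + 1 = 19 —(−1)→ 18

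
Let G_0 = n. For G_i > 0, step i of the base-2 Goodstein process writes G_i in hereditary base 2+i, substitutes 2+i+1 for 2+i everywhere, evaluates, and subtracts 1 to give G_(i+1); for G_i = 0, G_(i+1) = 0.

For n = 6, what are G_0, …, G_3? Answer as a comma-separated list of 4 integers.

G_0=6  [base 2] 2^2 + 2  →[2↦3]→  3^3 + 3 = 30  −1 ⇒ G_1=29
G_1=29  [base 3] 3^3 + 2  →[3↦4]→  4^4 + 2 = 258  −1 ⇒ G_2=257
G_2=257  [base 4] 4^4 + 1  →[4↦5]→  5^5 + 1 = 3126  −1 ⇒ G_3=3125

6, 29, 257, 3125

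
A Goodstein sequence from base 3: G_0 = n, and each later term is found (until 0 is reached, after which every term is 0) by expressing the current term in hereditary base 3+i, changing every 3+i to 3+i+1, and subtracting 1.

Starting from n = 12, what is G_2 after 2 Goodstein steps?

27

G_0 = 12. HB_3(12) = 3^2 + 3. Bump = 20. G_1 = 19.
G_1 = 19. HB_4(19) = 4^2 + 3. Bump = 28. G_2 = 27.
G_2 = 27. HB_5(27) = 5^2 + 2. Bump = 38. G_3 = 37.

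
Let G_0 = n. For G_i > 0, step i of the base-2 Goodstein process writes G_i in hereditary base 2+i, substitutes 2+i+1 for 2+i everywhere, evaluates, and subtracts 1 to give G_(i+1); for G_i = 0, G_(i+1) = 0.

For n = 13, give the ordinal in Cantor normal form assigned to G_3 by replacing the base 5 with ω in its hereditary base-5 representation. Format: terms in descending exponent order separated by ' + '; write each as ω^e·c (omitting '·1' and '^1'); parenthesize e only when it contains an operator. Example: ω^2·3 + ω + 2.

base 2: 13 = 2^(2 + 1) + 2^2 + 1; at 3: 3^(3 + 1) + 3^3 + 1 = 109; next = 108
base 3: 108 = 3^(3 + 1) + 3^3; at 4: 4^(4 + 1) + 4^4 = 1280; next = 1279
base 4: 1279 = 4^(4 + 1) + 3·4^3 + 3·4^2 + 3·4 + 3; at 5: 5^(5 + 1) + 3·5^3 + 3·5^2 + 3·5 + 3 = 16093; next = 16092

ω^(ω + 1) + ω^3·3 + ω^2·3 + ω·3 + 2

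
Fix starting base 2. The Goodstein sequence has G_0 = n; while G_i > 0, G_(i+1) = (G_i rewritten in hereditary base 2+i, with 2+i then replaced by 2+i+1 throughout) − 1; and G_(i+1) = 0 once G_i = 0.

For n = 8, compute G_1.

80

8 —HB2→ 2^(2 + 1) —bump→ 3^(3 + 1) = 81 —(−1)→ 80
80 —HB3→ 2·3^3 + 2·3^2 + 2·3 + 2 —bump→ 2·4^4 + 2·4^2 + 2·4 + 2 = 554 —(−1)→ 553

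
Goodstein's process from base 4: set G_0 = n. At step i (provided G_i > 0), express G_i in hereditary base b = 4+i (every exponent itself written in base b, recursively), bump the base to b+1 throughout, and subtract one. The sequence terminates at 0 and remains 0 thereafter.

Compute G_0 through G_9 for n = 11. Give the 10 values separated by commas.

11, 12, 13, 14, 15, 15, 15, 15, 15, 15

step 0: 11 = 2·4 + 3; sub 5 for 4: 2·5 + 3; = 13; G_1 = 13−1 = 12
step 1: 12 = 2·5 + 2; sub 6 for 5: 2·6 + 2; = 14; G_2 = 14−1 = 13
step 2: 13 = 2·6 + 1; sub 7 for 6: 2·7 + 1; = 15; G_3 = 15−1 = 14
step 3: 14 = 2·7; sub 8 for 7: 2·8; = 16; G_4 = 16−1 = 15
step 4: 15 = 8 + 7; sub 9 for 8: 9 + 7; = 16; G_5 = 16−1 = 15
step 5: 15 = 9 + 6; sub 10 for 9: 10 + 6; = 16; G_6 = 16−1 = 15
step 6: 15 = 10 + 5; sub 11 for 10: 11 + 5; = 16; G_7 = 16−1 = 15
step 7: 15 = 11 + 4; sub 12 for 11: 12 + 4; = 16; G_8 = 16−1 = 15
step 8: 15 = 12 + 3; sub 13 for 12: 13 + 3; = 16; G_9 = 16−1 = 15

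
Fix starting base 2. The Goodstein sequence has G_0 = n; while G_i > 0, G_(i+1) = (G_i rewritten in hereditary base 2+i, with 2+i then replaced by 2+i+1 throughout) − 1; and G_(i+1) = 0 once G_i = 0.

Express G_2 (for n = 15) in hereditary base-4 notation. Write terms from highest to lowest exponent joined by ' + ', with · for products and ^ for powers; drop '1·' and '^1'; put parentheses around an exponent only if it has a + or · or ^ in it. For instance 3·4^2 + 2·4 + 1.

4^(4 + 1) + 4^4 + 3

G_0 = 15. HB_2(15) = 2^(2 + 1) + 2^2 + 2 + 1. Bump = 112. G_1 = 111.
G_1 = 111. HB_3(111) = 3^(3 + 1) + 3^3 + 3. Bump = 1284. G_2 = 1283.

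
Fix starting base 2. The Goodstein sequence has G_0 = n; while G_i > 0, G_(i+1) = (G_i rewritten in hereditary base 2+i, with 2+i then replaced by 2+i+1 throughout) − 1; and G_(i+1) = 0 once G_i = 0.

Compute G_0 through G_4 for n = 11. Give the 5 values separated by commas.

11, 84, 1027, 15627, 279937

base 2: 11 = 2^(2 + 1) + 2 + 1; at 3: 3^(3 + 1) + 3 + 1 = 85; next = 84
base 3: 84 = 3^(3 + 1) + 3; at 4: 4^(4 + 1) + 4 = 1028; next = 1027
base 4: 1027 = 4^(4 + 1) + 3; at 5: 5^(5 + 1) + 3 = 15628; next = 15627
base 5: 15627 = 5^(5 + 1) + 2; at 6: 6^(6 + 1) + 2 = 279938; next = 279937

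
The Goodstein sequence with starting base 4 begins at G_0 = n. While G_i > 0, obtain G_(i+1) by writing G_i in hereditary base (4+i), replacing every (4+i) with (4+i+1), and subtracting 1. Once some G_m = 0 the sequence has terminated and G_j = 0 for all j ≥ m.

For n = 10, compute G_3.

i=0: 10 = 2·4 + 2 (b=4); 4→5: 2·5 + 2 = 12; 12−1 = 11
i=1: 11 = 2·5 + 1 (b=5); 5→6: 2·6 + 1 = 13; 13−1 = 12
i=2: 12 = 2·6 (b=6); 6→7: 2·7 = 14; 14−1 = 13

13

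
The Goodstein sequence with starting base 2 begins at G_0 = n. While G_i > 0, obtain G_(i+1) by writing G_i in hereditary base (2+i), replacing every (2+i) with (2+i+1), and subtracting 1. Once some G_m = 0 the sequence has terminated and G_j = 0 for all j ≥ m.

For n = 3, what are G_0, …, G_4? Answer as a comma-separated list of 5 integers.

3, 3, 3, 2, 1

G_0=3  [base 2] 2 + 1  →[2↦3]→  3 + 1 = 4  −1 ⇒ G_1=3
G_1=3  [base 3] 3  →[3↦4]→  4 = 4  −1 ⇒ G_2=3
G_2=3  [base 4] 3  →[4↦5]→  3 = 3  −1 ⇒ G_3=2
G_3=2  [base 5] 2  →[5↦6]→  2 = 2  −1 ⇒ G_4=1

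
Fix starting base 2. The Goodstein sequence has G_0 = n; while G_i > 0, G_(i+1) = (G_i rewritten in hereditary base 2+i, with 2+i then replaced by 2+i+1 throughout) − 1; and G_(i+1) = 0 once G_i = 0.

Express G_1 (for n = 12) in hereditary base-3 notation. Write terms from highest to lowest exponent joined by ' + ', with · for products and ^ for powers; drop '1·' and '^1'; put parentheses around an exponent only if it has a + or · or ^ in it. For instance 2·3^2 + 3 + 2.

3^(3 + 1) + 2·3^2 + 2·3 + 2

G_0 = 12. HB_2(12) = 2^(2 + 1) + 2^2. Bump = 108. G_1 = 107.
G_1 = 107. HB_3(107) = 3^(3 + 1) + 2·3^2 + 2·3 + 2. Bump = 1066. G_2 = 1065.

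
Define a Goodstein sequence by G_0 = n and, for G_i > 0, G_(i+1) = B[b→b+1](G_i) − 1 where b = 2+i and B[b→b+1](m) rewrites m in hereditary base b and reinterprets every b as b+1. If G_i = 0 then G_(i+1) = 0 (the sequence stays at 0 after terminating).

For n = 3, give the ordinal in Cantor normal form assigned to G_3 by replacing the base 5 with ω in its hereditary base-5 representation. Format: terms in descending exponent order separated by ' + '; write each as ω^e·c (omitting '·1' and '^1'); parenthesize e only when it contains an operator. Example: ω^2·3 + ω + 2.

2

base 2: 3 = 2 + 1; at 3: 3 + 1 = 4; next = 3
base 3: 3 = 3; at 4: 4 = 4; next = 3
base 4: 3 = 3; at 5: 3 = 3; next = 2
base 5: 2 = 2; at 6: 2 = 2; next = 1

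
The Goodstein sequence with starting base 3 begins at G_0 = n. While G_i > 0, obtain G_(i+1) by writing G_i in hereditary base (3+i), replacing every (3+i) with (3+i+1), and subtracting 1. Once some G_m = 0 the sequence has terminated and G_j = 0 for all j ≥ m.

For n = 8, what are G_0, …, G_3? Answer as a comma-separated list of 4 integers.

8, 9, 10, 11

8 —HB3→ 2·3 + 2 —bump→ 2·4 + 2 = 10 —(−1)→ 9
9 —HB4→ 2·4 + 1 —bump→ 2·5 + 1 = 11 —(−1)→ 10
10 —HB5→ 2·5 —bump→ 2·6 = 12 —(−1)→ 11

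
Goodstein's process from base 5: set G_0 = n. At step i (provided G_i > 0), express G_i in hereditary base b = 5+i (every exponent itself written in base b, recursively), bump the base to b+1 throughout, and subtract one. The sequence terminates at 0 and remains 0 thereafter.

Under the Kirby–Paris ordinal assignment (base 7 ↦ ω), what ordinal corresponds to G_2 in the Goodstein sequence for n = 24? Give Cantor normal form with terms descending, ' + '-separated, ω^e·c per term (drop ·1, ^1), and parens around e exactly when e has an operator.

ω·4 + 2

[0] 24 ≡ 4·5 + 4 (base 5). Lift 6: 28. −1: 27.
[1] 27 ≡ 4·6 + 3 (base 6). Lift 7: 31. −1: 30.
[2] 30 ≡ 4·7 + 2 (base 7). Lift 8: 34. −1: 33.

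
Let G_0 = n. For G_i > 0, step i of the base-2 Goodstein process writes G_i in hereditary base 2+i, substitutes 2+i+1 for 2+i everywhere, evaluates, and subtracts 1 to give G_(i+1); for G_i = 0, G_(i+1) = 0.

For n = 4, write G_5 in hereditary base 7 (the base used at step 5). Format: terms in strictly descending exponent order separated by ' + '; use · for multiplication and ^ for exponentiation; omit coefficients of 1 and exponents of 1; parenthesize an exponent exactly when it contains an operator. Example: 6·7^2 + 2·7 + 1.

2·7^2 + 7 + 4

(0) 4|_2 = 2^2 ↦ 3^3|_3 = 27 ⇒ 26
(1) 26|_3 = 2·3^2 + 2·3 + 2 ↦ 2·4^2 + 2·4 + 2|_4 = 42 ⇒ 41
(2) 41|_4 = 2·4^2 + 2·4 + 1 ↦ 2·5^2 + 2·5 + 1|_5 = 61 ⇒ 60
(3) 60|_5 = 2·5^2 + 2·5 ↦ 2·6^2 + 2·6|_6 = 84 ⇒ 83
(4) 83|_6 = 2·6^2 + 6 + 5 ↦ 2·7^2 + 7 + 5|_7 = 110 ⇒ 109
(5) 109|_7 = 2·7^2 + 7 + 4 ↦ 2·8^2 + 8 + 4|_8 = 140 ⇒ 139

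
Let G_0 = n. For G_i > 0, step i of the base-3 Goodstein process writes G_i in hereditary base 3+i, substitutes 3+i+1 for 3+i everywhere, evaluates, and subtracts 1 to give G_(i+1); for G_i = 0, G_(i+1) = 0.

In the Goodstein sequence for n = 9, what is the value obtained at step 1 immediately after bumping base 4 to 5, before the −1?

18

base 3: 9 = 3^2; at 4: 4^2 = 16; next = 15
base 4: 15 = 3·4 + 3; at 5: 3·5 + 3 = 18; next = 17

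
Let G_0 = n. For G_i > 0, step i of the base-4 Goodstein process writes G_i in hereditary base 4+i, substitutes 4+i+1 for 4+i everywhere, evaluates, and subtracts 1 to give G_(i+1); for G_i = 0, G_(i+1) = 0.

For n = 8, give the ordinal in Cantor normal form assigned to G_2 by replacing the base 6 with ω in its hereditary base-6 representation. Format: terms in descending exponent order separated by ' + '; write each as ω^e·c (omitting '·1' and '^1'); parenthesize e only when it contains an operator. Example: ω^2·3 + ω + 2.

i=0: 8 = 2·4 (b=4); 4→5: 2·5 = 10; 10−1 = 9
i=1: 9 = 5 + 4 (b=5); 5→6: 6 + 4 = 10; 10−1 = 9
i=2: 9 = 6 + 3 (b=6); 6→7: 7 + 3 = 10; 10−1 = 9

ω + 3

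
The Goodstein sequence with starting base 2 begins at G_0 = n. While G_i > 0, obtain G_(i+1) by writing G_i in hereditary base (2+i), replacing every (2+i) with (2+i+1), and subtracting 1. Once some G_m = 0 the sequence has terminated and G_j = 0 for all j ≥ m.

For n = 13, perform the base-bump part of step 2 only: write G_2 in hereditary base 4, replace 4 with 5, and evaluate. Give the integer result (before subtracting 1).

16093

i=0: 13 = 2^(2 + 1) + 2^2 + 1 (b=2); 2→3: 3^(3 + 1) + 3^3 + 1 = 109; 109−1 = 108
i=1: 108 = 3^(3 + 1) + 3^3 (b=3); 3→4: 4^(4 + 1) + 4^4 = 1280; 1280−1 = 1279
i=2: 1279 = 4^(4 + 1) + 3·4^3 + 3·4^2 + 3·4 + 3 (b=4); 4→5: 5^(5 + 1) + 3·5^3 + 3·5^2 + 3·5 + 3 = 16093; 16093−1 = 16092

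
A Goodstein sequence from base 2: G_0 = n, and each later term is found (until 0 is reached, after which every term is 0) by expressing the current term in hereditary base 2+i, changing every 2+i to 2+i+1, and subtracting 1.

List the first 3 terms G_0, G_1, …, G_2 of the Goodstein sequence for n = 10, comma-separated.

10 —HB2→ 2^(2 + 1) + 2 —bump→ 3^(3 + 1) + 3 = 84 —(−1)→ 83
83 —HB3→ 3^(3 + 1) + 2 —bump→ 4^(4 + 1) + 2 = 1026 —(−1)→ 1025

10, 83, 1025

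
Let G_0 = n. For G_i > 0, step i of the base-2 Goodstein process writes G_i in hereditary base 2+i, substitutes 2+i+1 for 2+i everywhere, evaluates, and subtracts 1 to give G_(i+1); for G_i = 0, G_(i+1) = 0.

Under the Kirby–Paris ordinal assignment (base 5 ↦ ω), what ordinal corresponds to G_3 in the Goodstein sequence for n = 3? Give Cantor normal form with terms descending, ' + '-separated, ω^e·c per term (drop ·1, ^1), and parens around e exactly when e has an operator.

2

i=0: 3 = 2 + 1 (b=2); 2→3: 3 + 1 = 4; 4−1 = 3
i=1: 3 = 3 (b=3); 3→4: 4 = 4; 4−1 = 3
i=2: 3 = 3 (b=4); 4→5: 3 = 3; 3−1 = 2
i=3: 2 = 2 (b=5); 5→6: 2 = 2; 2−1 = 1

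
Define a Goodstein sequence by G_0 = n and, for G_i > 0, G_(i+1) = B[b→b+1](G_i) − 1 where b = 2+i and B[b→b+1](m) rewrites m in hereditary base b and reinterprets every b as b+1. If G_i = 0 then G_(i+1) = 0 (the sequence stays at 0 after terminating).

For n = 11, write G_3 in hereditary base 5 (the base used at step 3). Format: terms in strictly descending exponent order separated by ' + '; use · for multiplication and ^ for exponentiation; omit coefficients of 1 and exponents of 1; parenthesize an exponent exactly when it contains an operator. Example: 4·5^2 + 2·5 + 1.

i=0: 11 = 2^(2 + 1) + 2 + 1 (b=2); 2→3: 3^(3 + 1) + 3 + 1 = 85; 85−1 = 84
i=1: 84 = 3^(3 + 1) + 3 (b=3); 3→4: 4^(4 + 1) + 4 = 1028; 1028−1 = 1027
i=2: 1027 = 4^(4 + 1) + 3 (b=4); 4→5: 5^(5 + 1) + 3 = 15628; 15628−1 = 15627
i=3: 15627 = 5^(5 + 1) + 2 (b=5); 5→6: 6^(6 + 1) + 2 = 279938; 279938−1 = 279937

5^(5 + 1) + 2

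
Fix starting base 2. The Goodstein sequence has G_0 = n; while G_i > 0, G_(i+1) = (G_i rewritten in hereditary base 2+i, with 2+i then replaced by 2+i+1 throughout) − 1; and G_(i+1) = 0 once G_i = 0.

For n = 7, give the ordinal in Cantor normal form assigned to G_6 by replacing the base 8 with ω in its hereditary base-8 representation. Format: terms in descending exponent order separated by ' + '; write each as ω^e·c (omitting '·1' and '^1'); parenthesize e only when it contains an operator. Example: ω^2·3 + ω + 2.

ω^7·7 + ω^6·7 + ω^5·7 + ω^4·7 + ω^3·7 + ω^2·7 + ω·7 + 7

(0) 7|_2 = 2^2 + 2 + 1 ↦ 3^3 + 3 + 1|_3 = 31 ⇒ 30
(1) 30|_3 = 3^3 + 3 ↦ 4^4 + 4|_4 = 260 ⇒ 259
(2) 259|_4 = 4^4 + 3 ↦ 5^5 + 3|_5 = 3128 ⇒ 3127
(3) 3127|_5 = 5^5 + 2 ↦ 6^6 + 2|_6 = 46658 ⇒ 46657
(4) 46657|_6 = 6^6 + 1 ↦ 7^7 + 1|_7 = 823544 ⇒ 823543
(5) 823543|_7 = 7^7 ↦ 8^8|_8 = 16777216 ⇒ 16777215
(6) 16777215|_8 = 7·8^7 + 7·8^6 + 7·8^5 + 7·8^4 + 7·8^3 + 7·8^2 + 7·8 + 7 ↦ 7·9^7 + 7·9^6 + 7·9^5 + 7·9^4 + 7·9^3 + 7·9^2 + 7·9 + 7|_9 = 37665880 ⇒ 37665879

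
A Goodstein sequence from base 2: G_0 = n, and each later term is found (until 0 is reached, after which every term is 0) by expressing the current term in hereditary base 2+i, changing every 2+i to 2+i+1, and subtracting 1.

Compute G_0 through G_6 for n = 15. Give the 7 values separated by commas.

step 0: 15 = 2^(2 + 1) + 2^2 + 2 + 1; sub 3 for 2: 3^(3 + 1) + 3^3 + 3 + 1; = 112; G_1 = 112−1 = 111
step 1: 111 = 3^(3 + 1) + 3^3 + 3; sub 4 for 3: 4^(4 + 1) + 4^4 + 4; = 1284; G_2 = 1284−1 = 1283
step 2: 1283 = 4^(4 + 1) + 4^4 + 3; sub 5 for 4: 5^(5 + 1) + 5^5 + 3; = 18753; G_3 = 18753−1 = 18752
step 3: 18752 = 5^(5 + 1) + 5^5 + 2; sub 6 for 5: 6^(6 + 1) + 6^6 + 2; = 326594; G_4 = 326594−1 = 326593
step 4: 326593 = 6^(6 + 1) + 6^6 + 1; sub 7 for 6: 7^(7 + 1) + 7^7 + 1; = 6588345; G_5 = 6588345−1 = 6588344
step 5: 6588344 = 7^(7 + 1) + 7^7; sub 8 for 7: 8^(8 + 1) + 8^8; = 150994944; G_6 = 150994944−1 = 150994943

15, 111, 1283, 18752, 326593, 6588344, 150994943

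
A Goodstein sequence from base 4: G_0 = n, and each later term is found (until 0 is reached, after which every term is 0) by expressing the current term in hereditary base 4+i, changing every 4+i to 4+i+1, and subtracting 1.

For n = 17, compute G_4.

43

(0) 17|_4 = 4^2 + 1 ↦ 5^2 + 1|_5 = 26 ⇒ 25
(1) 25|_5 = 5^2 ↦ 6^2|_6 = 36 ⇒ 35
(2) 35|_6 = 5·6 + 5 ↦ 5·7 + 5|_7 = 40 ⇒ 39
(3) 39|_7 = 5·7 + 4 ↦ 5·8 + 4|_8 = 44 ⇒ 43
(4) 43|_8 = 5·8 + 3 ↦ 5·9 + 3|_9 = 48 ⇒ 47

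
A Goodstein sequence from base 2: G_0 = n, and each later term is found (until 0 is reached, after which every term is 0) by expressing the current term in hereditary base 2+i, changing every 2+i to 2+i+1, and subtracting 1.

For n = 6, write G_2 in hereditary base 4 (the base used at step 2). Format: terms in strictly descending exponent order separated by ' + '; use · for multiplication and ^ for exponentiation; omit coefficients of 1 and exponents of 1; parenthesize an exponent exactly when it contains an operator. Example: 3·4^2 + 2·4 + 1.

4^4 + 1

G_0=6  [base 2] 2^2 + 2  →[2↦3]→  3^3 + 3 = 30  −1 ⇒ G_1=29
G_1=29  [base 3] 3^3 + 2  →[3↦4]→  4^4 + 2 = 258  −1 ⇒ G_2=257
G_2=257  [base 4] 4^4 + 1  →[4↦5]→  5^5 + 1 = 3126  −1 ⇒ G_3=3125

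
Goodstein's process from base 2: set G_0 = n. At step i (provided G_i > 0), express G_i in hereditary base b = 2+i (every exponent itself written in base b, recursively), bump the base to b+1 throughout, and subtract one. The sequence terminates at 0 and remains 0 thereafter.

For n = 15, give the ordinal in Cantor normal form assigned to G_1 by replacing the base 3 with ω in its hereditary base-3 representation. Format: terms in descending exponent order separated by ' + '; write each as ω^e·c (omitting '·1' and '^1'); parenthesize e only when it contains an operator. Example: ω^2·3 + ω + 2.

i=0: 15 = 2^(2 + 1) + 2^2 + 2 + 1 (b=2); 2→3: 3^(3 + 1) + 3^3 + 3 + 1 = 112; 112−1 = 111
i=1: 111 = 3^(3 + 1) + 3^3 + 3 (b=3); 3→4: 4^(4 + 1) + 4^4 + 4 = 1284; 1284−1 = 1283

ω^(ω + 1) + ω^ω + ω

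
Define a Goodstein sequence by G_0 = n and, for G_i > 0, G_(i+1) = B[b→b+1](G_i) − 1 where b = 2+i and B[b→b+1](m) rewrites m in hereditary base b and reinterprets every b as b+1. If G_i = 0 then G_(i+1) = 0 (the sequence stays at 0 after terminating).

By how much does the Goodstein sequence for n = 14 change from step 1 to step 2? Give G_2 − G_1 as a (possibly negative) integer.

[0] 14 ≡ 2^(2 + 1) + 2^2 + 2 (base 2). Lift 3: 111. −1: 110.
[1] 110 ≡ 3^(3 + 1) + 3^3 + 2 (base 3). Lift 4: 1282. −1: 1281.

1171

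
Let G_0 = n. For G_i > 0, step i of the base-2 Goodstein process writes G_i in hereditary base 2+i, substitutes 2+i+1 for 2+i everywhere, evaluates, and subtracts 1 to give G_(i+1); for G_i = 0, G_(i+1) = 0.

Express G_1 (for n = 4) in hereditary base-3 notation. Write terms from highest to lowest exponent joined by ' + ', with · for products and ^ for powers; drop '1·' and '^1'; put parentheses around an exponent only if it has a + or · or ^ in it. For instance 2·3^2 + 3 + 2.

2·3^2 + 2·3 + 2

G_0=4  [base 2] 2^2  →[2↦3]→  3^3 = 27  −1 ⇒ G_1=26
G_1=26  [base 3] 2·3^2 + 2·3 + 2  →[3↦4]→  2·4^2 + 2·4 + 2 = 42  −1 ⇒ G_2=41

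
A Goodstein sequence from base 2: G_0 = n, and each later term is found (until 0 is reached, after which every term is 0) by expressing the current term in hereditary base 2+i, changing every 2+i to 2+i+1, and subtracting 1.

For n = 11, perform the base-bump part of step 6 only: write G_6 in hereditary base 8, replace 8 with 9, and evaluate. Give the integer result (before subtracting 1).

step 0: 11 = 2^(2 + 1) + 2 + 1; sub 3 for 2: 3^(3 + 1) + 3 + 1; = 85; G_1 = 85−1 = 84
step 1: 84 = 3^(3 + 1) + 3; sub 4 for 3: 4^(4 + 1) + 4; = 1028; G_2 = 1028−1 = 1027
step 2: 1027 = 4^(4 + 1) + 3; sub 5 for 4: 5^(5 + 1) + 3; = 15628; G_3 = 15628−1 = 15627
step 3: 15627 = 5^(5 + 1) + 2; sub 6 for 5: 6^(6 + 1) + 2; = 279938; G_4 = 279938−1 = 279937
step 4: 279937 = 6^(6 + 1) + 1; sub 7 for 6: 7^(7 + 1) + 1; = 5764802; G_5 = 5764802−1 = 5764801
step 5: 5764801 = 7^(7 + 1); sub 8 for 7: 8^(8 + 1); = 134217728; G_6 = 134217728−1 = 134217727

2749609303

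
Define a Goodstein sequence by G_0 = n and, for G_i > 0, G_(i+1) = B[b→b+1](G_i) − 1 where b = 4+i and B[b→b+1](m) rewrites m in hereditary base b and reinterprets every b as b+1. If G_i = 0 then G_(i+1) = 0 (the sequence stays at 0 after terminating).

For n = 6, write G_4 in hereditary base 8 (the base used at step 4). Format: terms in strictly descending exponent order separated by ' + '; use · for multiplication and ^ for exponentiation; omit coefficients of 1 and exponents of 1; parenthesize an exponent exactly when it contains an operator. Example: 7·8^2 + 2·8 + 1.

base 4: 6 = 4 + 2; at 5: 5 + 2 = 7; next = 6
base 5: 6 = 5 + 1; at 6: 6 + 1 = 7; next = 6
base 6: 6 = 6; at 7: 7 = 7; next = 6
base 7: 6 = 6; at 8: 6 = 6; next = 5
base 8: 5 = 5; at 9: 5 = 5; next = 4

5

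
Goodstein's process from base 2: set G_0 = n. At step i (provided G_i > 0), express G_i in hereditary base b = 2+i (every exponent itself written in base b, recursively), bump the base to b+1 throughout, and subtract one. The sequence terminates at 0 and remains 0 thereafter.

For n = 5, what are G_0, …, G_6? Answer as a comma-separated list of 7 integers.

[0] 5 ≡ 2^2 + 1 (base 2). Lift 3: 28. −1: 27.
[1] 27 ≡ 3^3 (base 3). Lift 4: 256. −1: 255.
[2] 255 ≡ 3·4^3 + 3·4^2 + 3·4 + 3 (base 4). Lift 5: 468. −1: 467.
[3] 467 ≡ 3·5^3 + 3·5^2 + 3·5 + 2 (base 5). Lift 6: 776. −1: 775.
[4] 775 ≡ 3·6^3 + 3·6^2 + 3·6 + 1 (base 6). Lift 7: 1198. −1: 1197.
[5] 1197 ≡ 3·7^3 + 3·7^2 + 3·7 (base 7). Lift 8: 1752. −1: 1751.

5, 27, 255, 467, 775, 1197, 1751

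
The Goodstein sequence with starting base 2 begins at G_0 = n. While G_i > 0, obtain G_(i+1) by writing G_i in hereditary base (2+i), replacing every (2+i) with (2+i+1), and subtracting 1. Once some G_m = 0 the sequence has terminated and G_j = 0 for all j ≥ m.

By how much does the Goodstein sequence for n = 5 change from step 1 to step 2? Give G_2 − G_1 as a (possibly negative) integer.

228

G_0 = 5. HB_2(5) = 2^2 + 1. Bump = 28. G_1 = 27.
G_1 = 27. HB_3(27) = 3^3. Bump = 256. G_2 = 255.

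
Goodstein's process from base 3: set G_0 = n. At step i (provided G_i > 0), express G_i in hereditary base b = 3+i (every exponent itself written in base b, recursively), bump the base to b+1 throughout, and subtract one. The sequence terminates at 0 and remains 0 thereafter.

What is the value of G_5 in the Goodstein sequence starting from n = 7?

9

7 —HB3→ 2·3 + 1 —bump→ 2·4 + 1 = 9 —(−1)→ 8
8 —HB4→ 2·4 —bump→ 2·5 = 10 —(−1)→ 9
9 —HB5→ 5 + 4 —bump→ 6 + 4 = 10 —(−1)→ 9
9 —HB6→ 6 + 3 —bump→ 7 + 3 = 10 —(−1)→ 9
9 —HB7→ 7 + 2 —bump→ 8 + 2 = 10 —(−1)→ 9
9 —HB8→ 8 + 1 —bump→ 9 + 1 = 10 —(−1)→ 9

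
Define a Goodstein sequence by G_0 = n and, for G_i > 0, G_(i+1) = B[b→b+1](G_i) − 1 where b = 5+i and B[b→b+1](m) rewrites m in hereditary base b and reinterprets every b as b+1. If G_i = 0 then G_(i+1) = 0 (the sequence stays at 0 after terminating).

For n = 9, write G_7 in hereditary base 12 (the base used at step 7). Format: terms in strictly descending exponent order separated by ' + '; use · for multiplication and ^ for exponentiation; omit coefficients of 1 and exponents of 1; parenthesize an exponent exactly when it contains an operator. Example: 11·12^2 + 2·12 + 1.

7

G_0 = 9. HB_5(9) = 5 + 4. Bump = 10. G_1 = 9.
G_1 = 9. HB_6(9) = 6 + 3. Bump = 10. G_2 = 9.
G_2 = 9. HB_7(9) = 7 + 2. Bump = 10. G_3 = 9.
G_3 = 9. HB_8(9) = 8 + 1. Bump = 10. G_4 = 9.
G_4 = 9. HB_9(9) = 9. Bump = 10. G_5 = 9.
G_5 = 9. HB_10(9) = 9. Bump = 9. G_6 = 8.
G_6 = 8. HB_11(8) = 8. Bump = 8. G_7 = 7.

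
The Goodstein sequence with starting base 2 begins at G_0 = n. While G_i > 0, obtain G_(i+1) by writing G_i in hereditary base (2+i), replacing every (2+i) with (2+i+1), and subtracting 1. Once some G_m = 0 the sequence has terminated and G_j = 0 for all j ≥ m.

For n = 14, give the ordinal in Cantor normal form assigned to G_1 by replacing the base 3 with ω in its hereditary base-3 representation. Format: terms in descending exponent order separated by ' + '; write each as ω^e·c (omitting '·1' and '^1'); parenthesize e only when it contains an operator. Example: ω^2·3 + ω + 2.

base 2: 14 = 2^(2 + 1) + 2^2 + 2; at 3: 3^(3 + 1) + 3^3 + 3 = 111; next = 110
base 3: 110 = 3^(3 + 1) + 3^3 + 2; at 4: 4^(4 + 1) + 4^4 + 2 = 1282; next = 1281

ω^(ω + 1) + ω^ω + 2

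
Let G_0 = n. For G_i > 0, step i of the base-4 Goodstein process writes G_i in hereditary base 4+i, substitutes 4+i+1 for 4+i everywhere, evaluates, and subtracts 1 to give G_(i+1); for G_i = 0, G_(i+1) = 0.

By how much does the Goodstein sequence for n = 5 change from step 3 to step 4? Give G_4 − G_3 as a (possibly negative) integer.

G_0=5  [base 4] 4 + 1  →[4↦5]→  5 + 1 = 6  −1 ⇒ G_1=5
G_1=5  [base 5] 5  →[5↦6]→  6 = 6  −1 ⇒ G_2=5
G_2=5  [base 6] 5  →[6↦7]→  5 = 5  −1 ⇒ G_3=4
G_3=4  [base 7] 4  →[7↦8]→  4 = 4  −1 ⇒ G_4=3

-1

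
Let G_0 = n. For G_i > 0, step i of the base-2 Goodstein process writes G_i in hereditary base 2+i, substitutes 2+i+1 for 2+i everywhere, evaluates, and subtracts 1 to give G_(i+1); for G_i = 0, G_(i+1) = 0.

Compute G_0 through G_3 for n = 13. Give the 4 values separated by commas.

13, 108, 1279, 16092

13 —HB2→ 2^(2 + 1) + 2^2 + 1 —bump→ 3^(3 + 1) + 3^3 + 1 = 109 —(−1)→ 108
108 —HB3→ 3^(3 + 1) + 3^3 —bump→ 4^(4 + 1) + 4^4 = 1280 —(−1)→ 1279
1279 —HB4→ 4^(4 + 1) + 3·4^3 + 3·4^2 + 3·4 + 3 —bump→ 5^(5 + 1) + 3·5^3 + 3·5^2 + 3·5 + 3 = 16093 —(−1)→ 16092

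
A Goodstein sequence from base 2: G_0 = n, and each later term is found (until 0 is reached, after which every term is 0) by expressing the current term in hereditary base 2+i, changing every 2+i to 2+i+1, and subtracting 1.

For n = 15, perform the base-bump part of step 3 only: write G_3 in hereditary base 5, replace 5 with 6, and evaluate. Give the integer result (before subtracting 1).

326594

(0) 15|_2 = 2^(2 + 1) + 2^2 + 2 + 1 ↦ 3^(3 + 1) + 3^3 + 3 + 1|_3 = 112 ⇒ 111
(1) 111|_3 = 3^(3 + 1) + 3^3 + 3 ↦ 4^(4 + 1) + 4^4 + 4|_4 = 1284 ⇒ 1283
(2) 1283|_4 = 4^(4 + 1) + 4^4 + 3 ↦ 5^(5 + 1) + 5^5 + 3|_5 = 18753 ⇒ 18752
(3) 18752|_5 = 5^(5 + 1) + 5^5 + 2 ↦ 6^(6 + 1) + 6^6 + 2|_6 = 326594 ⇒ 326593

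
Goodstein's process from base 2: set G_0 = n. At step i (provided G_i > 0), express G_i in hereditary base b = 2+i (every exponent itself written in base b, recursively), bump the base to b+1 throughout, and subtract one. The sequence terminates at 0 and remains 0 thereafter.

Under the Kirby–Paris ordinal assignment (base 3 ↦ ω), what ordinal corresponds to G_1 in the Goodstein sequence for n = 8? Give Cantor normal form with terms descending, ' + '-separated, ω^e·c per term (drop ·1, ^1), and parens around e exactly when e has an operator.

ω^ω·2 + ω^2·2 + ω·2 + 2

(0) 8|_2 = 2^(2 + 1) ↦ 3^(3 + 1)|_3 = 81 ⇒ 80
(1) 80|_3 = 2·3^3 + 2·3^2 + 2·3 + 2 ↦ 2·4^4 + 2·4^2 + 2·4 + 2|_4 = 554 ⇒ 553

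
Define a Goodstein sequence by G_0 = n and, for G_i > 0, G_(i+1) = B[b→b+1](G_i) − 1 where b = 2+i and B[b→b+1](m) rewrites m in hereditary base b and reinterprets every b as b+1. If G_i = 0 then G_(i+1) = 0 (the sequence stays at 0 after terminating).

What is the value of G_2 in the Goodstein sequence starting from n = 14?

1281

i=0: 14 = 2^(2 + 1) + 2^2 + 2 (b=2); 2→3: 3^(3 + 1) + 3^3 + 3 = 111; 111−1 = 110
i=1: 110 = 3^(3 + 1) + 3^3 + 2 (b=3); 3→4: 4^(4 + 1) + 4^4 + 2 = 1282; 1282−1 = 1281
i=2: 1281 = 4^(4 + 1) + 4^4 + 1 (b=4); 4→5: 5^(5 + 1) + 5^5 + 1 = 18751; 18751−1 = 18750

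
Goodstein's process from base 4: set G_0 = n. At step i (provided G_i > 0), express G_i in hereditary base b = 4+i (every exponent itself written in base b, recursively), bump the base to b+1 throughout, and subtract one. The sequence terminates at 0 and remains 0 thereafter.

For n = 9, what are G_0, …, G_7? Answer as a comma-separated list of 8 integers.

[0] 9 ≡ 2·4 + 1 (base 4). Lift 5: 11. −1: 10.
[1] 10 ≡ 2·5 (base 5). Lift 6: 12. −1: 11.
[2] 11 ≡ 6 + 5 (base 6). Lift 7: 12. −1: 11.
[3] 11 ≡ 7 + 4 (base 7). Lift 8: 12. −1: 11.
[4] 11 ≡ 8 + 3 (base 8). Lift 9: 12. −1: 11.
[5] 11 ≡ 9 + 2 (base 9). Lift 10: 12. −1: 11.
[6] 11 ≡ 10 + 1 (base 10). Lift 11: 12. −1: 11.

9, 10, 11, 11, 11, 11, 11, 11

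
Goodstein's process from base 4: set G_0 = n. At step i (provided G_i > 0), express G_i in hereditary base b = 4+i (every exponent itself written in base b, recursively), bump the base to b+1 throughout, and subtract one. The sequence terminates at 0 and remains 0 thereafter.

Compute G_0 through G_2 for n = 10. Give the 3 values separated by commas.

10, 11, 12

i=0: 10 = 2·4 + 2 (b=4); 4→5: 2·5 + 2 = 12; 12−1 = 11
i=1: 11 = 2·5 + 1 (b=5); 5→6: 2·6 + 1 = 13; 13−1 = 12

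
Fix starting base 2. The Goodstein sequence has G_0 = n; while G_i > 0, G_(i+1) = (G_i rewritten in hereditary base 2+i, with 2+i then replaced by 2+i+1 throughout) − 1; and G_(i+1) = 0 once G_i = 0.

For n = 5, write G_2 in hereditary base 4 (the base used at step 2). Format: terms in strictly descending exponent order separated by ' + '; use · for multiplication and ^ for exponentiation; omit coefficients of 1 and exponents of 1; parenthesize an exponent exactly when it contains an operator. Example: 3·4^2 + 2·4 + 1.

(0) 5|_2 = 2^2 + 1 ↦ 3^3 + 1|_3 = 28 ⇒ 27
(1) 27|_3 = 3^3 ↦ 4^4|_4 = 256 ⇒ 255
(2) 255|_4 = 3·4^3 + 3·4^2 + 3·4 + 3 ↦ 3·5^3 + 3·5^2 + 3·5 + 3|_5 = 468 ⇒ 467

3·4^3 + 3·4^2 + 3·4 + 3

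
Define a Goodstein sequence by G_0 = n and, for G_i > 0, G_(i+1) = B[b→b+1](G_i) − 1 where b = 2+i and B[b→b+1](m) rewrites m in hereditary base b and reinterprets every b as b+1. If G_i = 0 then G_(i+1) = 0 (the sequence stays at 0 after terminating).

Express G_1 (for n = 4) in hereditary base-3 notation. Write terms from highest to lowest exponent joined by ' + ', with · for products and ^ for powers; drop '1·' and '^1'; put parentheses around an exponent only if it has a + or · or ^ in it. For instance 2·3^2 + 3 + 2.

4 —HB2→ 2^2 —bump→ 3^3 = 27 —(−1)→ 26
26 —HB3→ 2·3^2 + 2·3 + 2 —bump→ 2·4^2 + 2·4 + 2 = 42 —(−1)→ 41

2·3^2 + 2·3 + 2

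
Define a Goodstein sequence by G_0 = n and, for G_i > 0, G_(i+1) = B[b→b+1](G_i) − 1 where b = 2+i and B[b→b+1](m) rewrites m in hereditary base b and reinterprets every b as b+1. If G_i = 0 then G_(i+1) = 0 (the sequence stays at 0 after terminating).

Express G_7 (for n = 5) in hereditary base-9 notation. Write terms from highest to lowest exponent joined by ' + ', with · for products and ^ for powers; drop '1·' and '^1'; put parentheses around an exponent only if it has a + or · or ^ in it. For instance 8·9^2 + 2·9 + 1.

G_0=5  [base 2] 2^2 + 1  →[2↦3]→  3^3 + 1 = 28  −1 ⇒ G_1=27
G_1=27  [base 3] 3^3  →[3↦4]→  4^4 = 256  −1 ⇒ G_2=255
G_2=255  [base 4] 3·4^3 + 3·4^2 + 3·4 + 3  →[4↦5]→  3·5^3 + 3·5^2 + 3·5 + 3 = 468  −1 ⇒ G_3=467
G_3=467  [base 5] 3·5^3 + 3·5^2 + 3·5 + 2  →[5↦6]→  3·6^3 + 3·6^2 + 3·6 + 2 = 776  −1 ⇒ G_4=775
G_4=775  [base 6] 3·6^3 + 3·6^2 + 3·6 + 1  →[6↦7]→  3·7^3 + 3·7^2 + 3·7 + 1 = 1198  −1 ⇒ G_5=1197
G_5=1197  [base 7] 3·7^3 + 3·7^2 + 3·7  →[7↦8]→  3·8^3 + 3·8^2 + 3·8 = 1752  −1 ⇒ G_6=1751
G_6=1751  [base 8] 3·8^3 + 3·8^2 + 2·8 + 7  →[8↦9]→  3·9^3 + 3·9^2 + 2·9 + 7 = 2455  −1 ⇒ G_7=2454
G_7=2454  [base 9] 3·9^3 + 3·9^2 + 2·9 + 6  →[9↦10]→  3·10^3 + 3·10^2 + 2·10 + 6 = 3326  −1 ⇒ G_8=3325

3·9^3 + 3·9^2 + 2·9 + 6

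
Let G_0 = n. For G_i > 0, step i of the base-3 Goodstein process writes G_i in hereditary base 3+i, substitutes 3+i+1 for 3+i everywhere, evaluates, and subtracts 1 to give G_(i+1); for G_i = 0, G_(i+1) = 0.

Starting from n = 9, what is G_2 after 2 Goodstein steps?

17

(0) 9|_3 = 3^2 ↦ 4^2|_4 = 16 ⇒ 15
(1) 15|_4 = 3·4 + 3 ↦ 3·5 + 3|_5 = 18 ⇒ 17
(2) 17|_5 = 3·5 + 2 ↦ 3·6 + 2|_6 = 20 ⇒ 19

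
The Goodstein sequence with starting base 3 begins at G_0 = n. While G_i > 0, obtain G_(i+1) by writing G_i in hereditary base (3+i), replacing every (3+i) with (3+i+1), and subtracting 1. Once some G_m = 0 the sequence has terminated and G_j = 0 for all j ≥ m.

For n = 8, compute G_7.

11

[0] 8 ≡ 2·3 + 2 (base 3). Lift 4: 10. −1: 9.
[1] 9 ≡ 2·4 + 1 (base 4). Lift 5: 11. −1: 10.
[2] 10 ≡ 2·5 (base 5). Lift 6: 12. −1: 11.
[3] 11 ≡ 6 + 5 (base 6). Lift 7: 12. −1: 11.
[4] 11 ≡ 7 + 4 (base 7). Lift 8: 12. −1: 11.
[5] 11 ≡ 8 + 3 (base 8). Lift 9: 12. −1: 11.
[6] 11 ≡ 9 + 2 (base 9). Lift 10: 12. −1: 11.
[7] 11 ≡ 10 + 1 (base 10). Lift 11: 12. −1: 11.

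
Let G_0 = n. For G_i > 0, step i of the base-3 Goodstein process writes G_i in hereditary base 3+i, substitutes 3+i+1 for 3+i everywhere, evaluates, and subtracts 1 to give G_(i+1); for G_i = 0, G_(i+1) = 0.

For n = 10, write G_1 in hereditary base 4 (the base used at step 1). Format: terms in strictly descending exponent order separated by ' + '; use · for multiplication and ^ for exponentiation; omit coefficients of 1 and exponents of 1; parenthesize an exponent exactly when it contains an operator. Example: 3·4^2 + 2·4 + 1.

(0) 10|_3 = 3^2 + 1 ↦ 4^2 + 1|_4 = 17 ⇒ 16
(1) 16|_4 = 4^2 ↦ 5^2|_5 = 25 ⇒ 24

4^2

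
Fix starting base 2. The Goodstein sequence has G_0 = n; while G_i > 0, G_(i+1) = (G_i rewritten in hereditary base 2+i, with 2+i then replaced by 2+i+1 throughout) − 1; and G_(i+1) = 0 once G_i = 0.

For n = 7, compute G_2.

[0] 7 ≡ 2^2 + 2 + 1 (base 2). Lift 3: 31. −1: 30.
[1] 30 ≡ 3^3 + 3 (base 3). Lift 4: 260. −1: 259.

259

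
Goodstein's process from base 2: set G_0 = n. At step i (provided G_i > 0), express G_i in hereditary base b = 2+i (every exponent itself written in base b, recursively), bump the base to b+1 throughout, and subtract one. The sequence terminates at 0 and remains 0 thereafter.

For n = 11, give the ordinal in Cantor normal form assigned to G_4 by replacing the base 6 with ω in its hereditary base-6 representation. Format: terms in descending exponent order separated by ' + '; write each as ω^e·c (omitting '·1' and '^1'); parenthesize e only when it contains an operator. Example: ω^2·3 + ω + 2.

i=0: 11 = 2^(2 + 1) + 2 + 1 (b=2); 2→3: 3^(3 + 1) + 3 + 1 = 85; 85−1 = 84
i=1: 84 = 3^(3 + 1) + 3 (b=3); 3→4: 4^(4 + 1) + 4 = 1028; 1028−1 = 1027
i=2: 1027 = 4^(4 + 1) + 3 (b=4); 4→5: 5^(5 + 1) + 3 = 15628; 15628−1 = 15627
i=3: 15627 = 5^(5 + 1) + 2 (b=5); 5→6: 6^(6 + 1) + 2 = 279938; 279938−1 = 279937
i=4: 279937 = 6^(6 + 1) + 1 (b=6); 6→7: 7^(7 + 1) + 1 = 5764802; 5764802−1 = 5764801

ω^(ω + 1) + 1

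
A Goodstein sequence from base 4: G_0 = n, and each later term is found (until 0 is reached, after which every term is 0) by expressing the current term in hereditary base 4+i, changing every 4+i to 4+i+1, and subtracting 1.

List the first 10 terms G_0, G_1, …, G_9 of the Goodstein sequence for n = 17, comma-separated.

17, 25, 35, 39, 43, 47, 51, 55, 59, 62

[0] 17 ≡ 4^2 + 1 (base 4). Lift 5: 26. −1: 25.
[1] 25 ≡ 5^2 (base 5). Lift 6: 36. −1: 35.
[2] 35 ≡ 5·6 + 5 (base 6). Lift 7: 40. −1: 39.
[3] 39 ≡ 5·7 + 4 (base 7). Lift 8: 44. −1: 43.
[4] 43 ≡ 5·8 + 3 (base 8). Lift 9: 48. −1: 47.
[5] 47 ≡ 5·9 + 2 (base 9). Lift 10: 52. −1: 51.
[6] 51 ≡ 5·10 + 1 (base 10). Lift 11: 56. −1: 55.
[7] 55 ≡ 5·11 (base 11). Lift 12: 60. −1: 59.
[8] 59 ≡ 4·12 + 11 (base 12). Lift 13: 63. −1: 62.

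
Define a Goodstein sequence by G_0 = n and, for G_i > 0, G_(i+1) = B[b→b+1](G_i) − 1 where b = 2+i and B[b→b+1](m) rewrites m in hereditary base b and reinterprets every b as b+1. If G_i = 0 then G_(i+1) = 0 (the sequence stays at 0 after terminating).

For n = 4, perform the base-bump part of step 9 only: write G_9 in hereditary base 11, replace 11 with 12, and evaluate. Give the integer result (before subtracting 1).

i=0: 4 = 2^2 (b=2); 2→3: 3^3 = 27; 27−1 = 26
i=1: 26 = 2·3^2 + 2·3 + 2 (b=3); 3→4: 2·4^2 + 2·4 + 2 = 42; 42−1 = 41
i=2: 41 = 2·4^2 + 2·4 + 1 (b=4); 4→5: 2·5^2 + 2·5 + 1 = 61; 61−1 = 60
i=3: 60 = 2·5^2 + 2·5 (b=5); 5→6: 2·6^2 + 2·6 = 84; 84−1 = 83
i=4: 83 = 2·6^2 + 6 + 5 (b=6); 6→7: 2·7^2 + 7 + 5 = 110; 110−1 = 109
i=5: 109 = 2·7^2 + 7 + 4 (b=7); 7→8: 2·8^2 + 8 + 4 = 140; 140−1 = 139
i=6: 139 = 2·8^2 + 8 + 3 (b=8); 8→9: 2·9^2 + 9 + 3 = 174; 174−1 = 173
i=7: 173 = 2·9^2 + 9 + 2 (b=9); 9→10: 2·10^2 + 10 + 2 = 212; 212−1 = 211
i=8: 211 = 2·10^2 + 10 + 1 (b=10); 10→11: 2·11^2 + 11 + 1 = 254; 254−1 = 253

300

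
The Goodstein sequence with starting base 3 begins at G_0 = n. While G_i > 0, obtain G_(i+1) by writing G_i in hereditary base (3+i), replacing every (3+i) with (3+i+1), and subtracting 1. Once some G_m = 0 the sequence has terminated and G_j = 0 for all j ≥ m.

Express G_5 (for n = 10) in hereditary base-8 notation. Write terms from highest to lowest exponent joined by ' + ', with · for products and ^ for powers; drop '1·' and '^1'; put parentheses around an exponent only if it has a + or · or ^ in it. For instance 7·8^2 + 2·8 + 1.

4·8 + 1

10 —HB3→ 3^2 + 1 —bump→ 4^2 + 1 = 17 —(−1)→ 16
16 —HB4→ 4^2 —bump→ 5^2 = 25 —(−1)→ 24
24 —HB5→ 4·5 + 4 —bump→ 4·6 + 4 = 28 —(−1)→ 27
27 —HB6→ 4·6 + 3 —bump→ 4·7 + 3 = 31 —(−1)→ 30
30 —HB7→ 4·7 + 2 —bump→ 4·8 + 2 = 34 —(−1)→ 33
33 —HB8→ 4·8 + 1 —bump→ 4·9 + 1 = 37 —(−1)→ 36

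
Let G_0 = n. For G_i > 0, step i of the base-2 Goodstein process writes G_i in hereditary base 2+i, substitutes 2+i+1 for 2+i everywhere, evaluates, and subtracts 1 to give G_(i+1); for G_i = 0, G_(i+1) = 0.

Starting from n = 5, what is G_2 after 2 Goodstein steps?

255

i=0: 5 = 2^2 + 1 (b=2); 2→3: 3^3 + 1 = 28; 28−1 = 27
i=1: 27 = 3^3 (b=3); 3→4: 4^4 = 256; 256−1 = 255
i=2: 255 = 3·4^3 + 3·4^2 + 3·4 + 3 (b=4); 4→5: 3·5^3 + 3·5^2 + 3·5 + 3 = 468; 468−1 = 467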